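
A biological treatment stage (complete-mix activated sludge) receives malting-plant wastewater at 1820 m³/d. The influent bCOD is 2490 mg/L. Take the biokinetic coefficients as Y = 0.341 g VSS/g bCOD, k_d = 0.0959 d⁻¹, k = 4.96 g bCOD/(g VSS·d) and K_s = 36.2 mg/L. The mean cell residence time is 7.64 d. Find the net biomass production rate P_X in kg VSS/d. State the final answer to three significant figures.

P_X ≈ 890 kg VSS/d

Effluent substrate depends only on kinetics and SRT: S = K_s(1 + k_d θ_c) / [θ_c(Yk − k_d) − 1] = 36.2 × (1 + 0.0959 × 7.64) / [7.64 × (0.341 × 4.96 − 0.0959) − 1] = 62.72 / 11.19 = 5.606 mg/L.
The observed yield is Y_obs = Y/(1 + k_d·θ_c) = 0.341 / (1 + 0.0959 × 7.64) = 0.341 / 1.733 = 0.1968 g VSS per g bCOD removed.
Substrate removed = Q·(S₀ − S) = 1820 m³/d × (2490 − 5.61) g/m³ = 4.52×10^6 g/d = 4522 kg/d.
P_X = Y_obs · Q(S₀ − S) = 0.1968 × 4522 = 889.9 kg VSS/d.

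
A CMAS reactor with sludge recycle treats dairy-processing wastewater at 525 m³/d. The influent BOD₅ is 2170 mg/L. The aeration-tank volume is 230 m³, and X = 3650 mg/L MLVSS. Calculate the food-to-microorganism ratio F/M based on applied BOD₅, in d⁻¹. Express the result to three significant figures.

F/M ≈ 1.36 d⁻¹

F/M = applied load / biomass = Q·S₀/(V·X) = 525 × 2170 / (230.0 × 3650) = 1.357 d⁻¹.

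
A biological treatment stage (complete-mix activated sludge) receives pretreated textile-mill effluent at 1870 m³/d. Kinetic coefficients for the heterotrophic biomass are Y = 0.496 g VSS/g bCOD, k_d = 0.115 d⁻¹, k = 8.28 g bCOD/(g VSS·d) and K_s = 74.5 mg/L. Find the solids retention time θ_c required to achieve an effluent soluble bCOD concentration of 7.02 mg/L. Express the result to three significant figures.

From 1/θ_c = Y·k·S/(K_s + S) − k_d: Y·k·S/(K_s+S) = 0.496 × 8.28 × 7.02 / (74.5 + 7.02) = 0.3537 d⁻¹.
Then 1/θ_c = μ − k_d = 0.3537 − 0.115 = 0.2387 d⁻¹, giving θ_c = 4.190 d.

θ_c ≈ 4.19 d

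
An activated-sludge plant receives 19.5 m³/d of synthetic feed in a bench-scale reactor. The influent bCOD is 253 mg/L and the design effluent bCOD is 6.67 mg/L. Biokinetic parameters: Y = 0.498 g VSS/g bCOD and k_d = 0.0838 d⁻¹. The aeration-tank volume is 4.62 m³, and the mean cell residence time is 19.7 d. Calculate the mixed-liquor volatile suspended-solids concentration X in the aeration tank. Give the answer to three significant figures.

X ≈ 3850 mg/L

From V·X·(1 + k_d·θ_c) = Y·Q·(S₀ − S)·θ_c: X = 0.498 × 19.5 × (253 − 6.67) × 19.7 / [4.62 × (1 + 0.0838 × 19.7)] = 3848 mg/L.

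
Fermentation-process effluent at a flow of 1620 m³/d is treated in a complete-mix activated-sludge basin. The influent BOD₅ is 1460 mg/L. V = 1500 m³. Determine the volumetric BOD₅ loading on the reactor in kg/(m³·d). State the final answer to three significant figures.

L_v ≈ 1.58 kg BOD₅/(m³·d)

Volumetric loading L_v = Q·S₀ / V = 1620 × 1460 g/m³ / 1500 m³ = 1577 g/(m³·d) = 1.577 kg BOD₅/(m³·d).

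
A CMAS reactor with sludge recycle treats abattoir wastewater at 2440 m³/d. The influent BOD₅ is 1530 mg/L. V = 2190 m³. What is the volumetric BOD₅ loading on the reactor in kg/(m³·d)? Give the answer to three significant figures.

L_v ≈ 1.70 kg BOD₅/(m³·d)

Applied BOD₅ load per unit volume = Q·S₀/V = (2440 × 1530/1000)/2190 = 1.705 kg BOD₅·m⁻³·d⁻¹.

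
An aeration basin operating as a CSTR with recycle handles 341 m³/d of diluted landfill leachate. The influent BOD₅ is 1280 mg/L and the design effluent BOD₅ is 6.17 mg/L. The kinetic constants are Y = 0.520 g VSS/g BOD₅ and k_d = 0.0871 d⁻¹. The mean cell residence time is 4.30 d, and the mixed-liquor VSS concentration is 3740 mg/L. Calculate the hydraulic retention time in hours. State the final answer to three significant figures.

From the SRT design equation V = Y Q (S₀−S) θ_c / [X (1 + k_d θ_c)] = 0.520 × 341 × (1280 − 6.17) × 4.30 / [3740 × (1 + 0.0871 × 4.30)] = 9.71×10^5 / 5141 = 188.9 m³.
τ = V/Q = 188.9/341 = 0.5541 d, or 13.30 h.

τ ≈ 13.3 h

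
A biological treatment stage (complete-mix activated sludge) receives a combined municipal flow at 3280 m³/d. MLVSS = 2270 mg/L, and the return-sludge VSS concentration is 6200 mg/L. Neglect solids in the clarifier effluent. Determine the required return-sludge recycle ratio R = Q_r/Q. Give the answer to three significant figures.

Solids balance on the clarifier gives (1+R)X = R·X_r, so R = X/(X_r − X) = 2270 / (6200 − 2270) = 0.5776.

R ≈ 0.578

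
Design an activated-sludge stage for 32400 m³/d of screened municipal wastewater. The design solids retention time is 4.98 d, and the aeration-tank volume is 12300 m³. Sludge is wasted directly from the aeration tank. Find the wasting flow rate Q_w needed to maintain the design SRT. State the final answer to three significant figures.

Q_w ≈ 2470 m³/d

Wasting from the aeration tank: Q_w = V / θ_c = 12300 / 4.98 = 2470 m³/d.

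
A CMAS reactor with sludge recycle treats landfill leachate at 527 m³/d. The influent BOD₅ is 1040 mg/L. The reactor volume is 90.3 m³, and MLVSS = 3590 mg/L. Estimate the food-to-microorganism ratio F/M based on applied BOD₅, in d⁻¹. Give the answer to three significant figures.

Food-to-microorganism ratio F/M = Q S₀ / (V X) = 527 × 1040 / (90.30 × 3590) = 1.691 d⁻¹.

F/M ≈ 1.69 d⁻¹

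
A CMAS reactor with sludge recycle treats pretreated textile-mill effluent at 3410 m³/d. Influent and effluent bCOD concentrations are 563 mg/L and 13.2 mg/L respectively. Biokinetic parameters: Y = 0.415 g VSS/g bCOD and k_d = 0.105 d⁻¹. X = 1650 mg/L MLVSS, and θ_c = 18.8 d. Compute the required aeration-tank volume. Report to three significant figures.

From the SRT design equation V = Y Q (S₀−S) θ_c / [X (1 + k_d θ_c)] = 0.415 × 3410 × (563 − 13.2) × 18.8 / [1650 × (1 + 0.105 × 18.8)] = 1.46×10^7 / 4907 = 2981 m³.

V ≈ 2980 m³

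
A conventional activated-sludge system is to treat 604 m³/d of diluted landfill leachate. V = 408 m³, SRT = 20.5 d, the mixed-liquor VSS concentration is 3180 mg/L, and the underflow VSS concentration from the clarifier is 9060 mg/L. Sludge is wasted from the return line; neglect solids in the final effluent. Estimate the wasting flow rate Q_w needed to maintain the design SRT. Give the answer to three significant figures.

Q_w ≈ 6.99 m³/d

Wasting from the return line (neglecting effluent solids): Q_w = V·X / (θ_c·X_r) = 408.0 × 3180 / (20.5 × 9060) = 6.986 m³/d.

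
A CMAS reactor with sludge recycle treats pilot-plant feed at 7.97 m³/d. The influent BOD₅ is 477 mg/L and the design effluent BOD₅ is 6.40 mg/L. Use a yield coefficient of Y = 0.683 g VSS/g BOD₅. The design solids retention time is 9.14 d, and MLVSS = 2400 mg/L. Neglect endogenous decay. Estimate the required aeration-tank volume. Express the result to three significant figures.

V·X = Y·Q·ΔS·θ_c gives V = 0.683 × 7.97 × (477 − 6.40) × 9.14 / 2400 = 9.756 m³.

V ≈ 9.76 m³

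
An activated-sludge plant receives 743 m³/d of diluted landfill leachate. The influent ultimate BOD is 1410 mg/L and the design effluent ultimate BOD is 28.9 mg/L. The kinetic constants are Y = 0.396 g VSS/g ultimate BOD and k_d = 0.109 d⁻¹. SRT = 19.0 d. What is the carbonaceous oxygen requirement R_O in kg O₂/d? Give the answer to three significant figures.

Y_obs = Y / (1 + k_d θ_c) = 0.396 / (1 + 0.109 × 19.0) = 0.396 / 3.071 = 0.1289.
Q·(S₀ − S) = 743 × (1410 − 28.9) × 10⁻³ = 1026 kg/d removed.
Biomass synthesised: P_X = Y_obs × 1026 = 132.3 kg VSS/d.
R_O = Q·ΔS − 1.42 P_X = 1026 − 187.9 = 838.3 kg O₂/d.

R_O ≈ 838 kg O₂/d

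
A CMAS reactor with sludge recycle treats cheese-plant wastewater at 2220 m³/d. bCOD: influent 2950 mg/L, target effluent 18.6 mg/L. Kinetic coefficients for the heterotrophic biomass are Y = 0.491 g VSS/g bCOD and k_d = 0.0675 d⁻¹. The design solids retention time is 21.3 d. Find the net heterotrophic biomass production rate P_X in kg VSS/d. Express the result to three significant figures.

Correct the yield for decay: Y_obs = Y/(1 + k_d θ_c) = 0.491 / (1 + 0.0675 × 21.3) = 0.491 / 2.438 = 0.2014.
ΔS = 2950 − 18.6 = 2931 mg/L, so the substrate removal rate is 2220 × 2931/1000 = 6508 kg bCOD/d.
So the net sludge growth is P_X = 0.2014 × 6508 = 1311 kg VSS/d.

P_X ≈ 1310 kg VSS/d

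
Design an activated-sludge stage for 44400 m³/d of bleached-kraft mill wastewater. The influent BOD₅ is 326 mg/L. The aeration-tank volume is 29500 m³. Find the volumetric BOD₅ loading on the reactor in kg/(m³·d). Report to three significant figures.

L_v ≈ 0.491 kg BOD₅/(m³·d)

Volumetric loading L_v = Q·S₀ / V = 44400 × 326 g/m³ / 29500 m³ = 490.7 g/(m³·d) = 0.4907 kg BOD₅/(m³·d).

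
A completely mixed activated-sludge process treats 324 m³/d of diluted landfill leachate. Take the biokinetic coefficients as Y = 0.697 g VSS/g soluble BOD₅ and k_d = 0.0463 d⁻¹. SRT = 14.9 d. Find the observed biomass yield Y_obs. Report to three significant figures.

Y_obs ≈ 0.412 g VSS/g soluble BOD₅

The observed yield is Y_obs = Y/(1 + k_d·θ_c) = 0.697 / (1 + 0.0463 × 14.9) = 0.697 / 1.690 = 0.4125 g VSS per g soluble BOD₅ removed.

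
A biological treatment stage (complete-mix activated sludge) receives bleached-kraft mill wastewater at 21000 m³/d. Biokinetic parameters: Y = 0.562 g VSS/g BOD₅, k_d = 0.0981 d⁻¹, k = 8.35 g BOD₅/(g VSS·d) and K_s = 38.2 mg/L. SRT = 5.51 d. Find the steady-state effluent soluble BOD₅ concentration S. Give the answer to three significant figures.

S ≈ 2.42 mg/L

From the Monod/SRT balance for a CMAS, S = K_s·(1+k_d θ_c)/[θ_c·(Y k − k_d) − 1] = 38.2 × (1 + 0.0981 × 5.51) / [5.51 × (0.562 × 8.35 − 0.0981) − 1] = 58.85 / 24.32 = 2.420 mg/L.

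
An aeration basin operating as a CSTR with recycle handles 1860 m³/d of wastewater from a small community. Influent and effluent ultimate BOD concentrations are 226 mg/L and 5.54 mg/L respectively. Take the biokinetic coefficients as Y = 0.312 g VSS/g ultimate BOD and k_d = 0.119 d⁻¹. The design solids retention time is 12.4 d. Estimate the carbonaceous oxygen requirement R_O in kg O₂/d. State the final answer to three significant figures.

Correct the yield for decay: Y_obs = Y/(1 + k_d θ_c) = 0.312 / (1 + 0.119 × 12.4) = 0.312 / 2.476 = 0.1260.
ΔS = 226 − 5.54 = 220.5 mg/L, so the substrate removal rate is 1860 × 220.5/1000 = 410.1 kg ultimate BOD/d.
Net sludge production P_X = 0.1260 × 410.1 = 51.68 kg VSS/d.
Carbonaceous O₂ demand = substrate oxidised − cell-mass equivalent = 410.1 − 1.42 × 51.68 = 336.7 kg O₂/d.

R_O ≈ 337 kg O₂/d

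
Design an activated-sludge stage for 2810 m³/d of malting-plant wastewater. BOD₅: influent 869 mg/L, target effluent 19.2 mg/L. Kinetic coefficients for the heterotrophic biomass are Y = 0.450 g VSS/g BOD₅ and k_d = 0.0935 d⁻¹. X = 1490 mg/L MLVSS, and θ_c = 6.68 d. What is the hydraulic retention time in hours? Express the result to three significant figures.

Steady-state biomass mass balance: V·X·(1 + k_d·θ_c) = Y·Q·(S₀ − S)·θ_c, so V = 0.450 × 2810 × (869 − 19.2) × 6.68 / [1490 × (1 + 0.0935 × 6.68)] = 7.18×10^6 / 2421 = 2965 m³.
Hydraulic retention time τ = V/Q = 2965 / 2810 = 1.055 d = 25.33 h.

τ ≈ 25.3 h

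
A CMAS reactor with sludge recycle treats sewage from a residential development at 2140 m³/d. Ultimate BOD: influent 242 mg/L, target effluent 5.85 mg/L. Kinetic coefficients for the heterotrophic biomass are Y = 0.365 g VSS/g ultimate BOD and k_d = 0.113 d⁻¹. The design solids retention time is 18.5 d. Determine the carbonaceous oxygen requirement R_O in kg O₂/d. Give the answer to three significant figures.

R_O ≈ 421 kg O₂/d

Y_obs = Y / (1 + k_d θ_c) = 0.365 / (1 + 0.113 × 18.5) = 0.365 / 3.091 = 0.1181.
Substrate removed = Q·(S₀ − S) = 2140 m³/d × (242 − 5.85) g/m³ = 5.05×10^5 g/d = 505.4 kg/d.
P_X = Y_obs·Q·(S₀ − S) = 0.1181 × 505.4 = 59.69 kg VSS/d.
R_O = Q·ΔS − 1.42 P_X = 505.4 − 84.75 = 420.6 kg O₂/d.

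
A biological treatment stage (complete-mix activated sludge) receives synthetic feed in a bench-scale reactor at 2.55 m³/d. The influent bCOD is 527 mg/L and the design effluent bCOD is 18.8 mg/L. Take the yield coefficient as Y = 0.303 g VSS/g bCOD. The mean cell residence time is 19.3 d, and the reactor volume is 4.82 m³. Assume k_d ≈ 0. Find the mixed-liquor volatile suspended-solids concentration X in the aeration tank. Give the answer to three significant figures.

X ≈ 1570 mg/L

X = Y·Q·ΔS·θ_c / V = 0.303 × 2.55 × (527 − 18.8) × 19.3 / 4.82 = 1572 mg/L.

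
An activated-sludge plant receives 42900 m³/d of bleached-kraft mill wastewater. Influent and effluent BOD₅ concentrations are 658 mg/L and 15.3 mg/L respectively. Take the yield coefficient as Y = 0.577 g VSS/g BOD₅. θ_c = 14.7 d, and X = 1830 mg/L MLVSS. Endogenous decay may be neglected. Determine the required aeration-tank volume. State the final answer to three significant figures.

V ≈ 128000 m³

With k_d = 0 the design equation reduces to V = Y Q (S₀−S) θ_c / X = 0.577 × 42900 × (658 − 15.3) × 14.7 / 1830 = 127793 m³.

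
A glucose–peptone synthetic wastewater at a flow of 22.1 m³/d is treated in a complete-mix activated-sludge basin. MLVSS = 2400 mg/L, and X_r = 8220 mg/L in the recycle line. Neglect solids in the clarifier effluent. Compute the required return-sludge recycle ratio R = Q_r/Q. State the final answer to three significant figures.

R = Q_r/Q = X/(X_r − X) = 2400 / (8220 − 2400) = 0.4124.

R ≈ 0.412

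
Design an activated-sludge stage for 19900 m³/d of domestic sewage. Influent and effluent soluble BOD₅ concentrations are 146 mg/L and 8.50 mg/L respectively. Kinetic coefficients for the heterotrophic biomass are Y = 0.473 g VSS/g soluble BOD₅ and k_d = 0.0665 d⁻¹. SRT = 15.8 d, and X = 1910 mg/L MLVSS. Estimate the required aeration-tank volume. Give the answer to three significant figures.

From the SRT design equation V = Y Q (S₀−S) θ_c / [X (1 + k_d θ_c)] = 0.473 × 19900 × (146 − 8.50) × 15.8 / [1910 × (1 + 0.0665 × 15.8)] = 2.04×10^7 / 3917 = 5221 m³.

V ≈ 5220 m³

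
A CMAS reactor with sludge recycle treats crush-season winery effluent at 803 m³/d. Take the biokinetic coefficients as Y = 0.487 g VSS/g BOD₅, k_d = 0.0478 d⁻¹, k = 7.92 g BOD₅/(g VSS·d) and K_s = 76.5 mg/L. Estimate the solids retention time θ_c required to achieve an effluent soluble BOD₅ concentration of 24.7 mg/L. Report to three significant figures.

θ_c ≈ 1.12 d

Specific growth rate at S = 24.7 mg/L: μ = YkS/(K_s+S) = 0.487·7.92·24.7/(76.5+24.7) = 0.9414 d⁻¹.
1/θ_c = 0.9414 − 0.0478 = 0.8936 d⁻¹, so θ_c = 1.119 d.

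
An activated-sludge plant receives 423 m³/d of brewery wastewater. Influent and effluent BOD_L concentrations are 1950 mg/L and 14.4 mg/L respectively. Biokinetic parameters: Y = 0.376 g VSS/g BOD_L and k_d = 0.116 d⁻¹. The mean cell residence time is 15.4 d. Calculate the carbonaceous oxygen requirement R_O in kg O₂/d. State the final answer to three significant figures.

R_O ≈ 662 kg O₂/d

The observed yield is Y_obs = Y/(1 + k_d·θ_c) = 0.376 / (1 + 0.116 × 15.4) = 0.376 / 2.786 = 0.1349 g VSS per g BOD_L removed.
Mass of BOD_L removed per day: Q(S₀ − S) = 423 × 1936 g/m³ = 818.8 kg/d.
Biomass synthesised: P_X = Y_obs × 818.8 = 110.5 kg VSS/d.
R_O = Q·ΔS − 1.42 P_X = 818.8 − 156.9 = 661.9 kg O₂/d.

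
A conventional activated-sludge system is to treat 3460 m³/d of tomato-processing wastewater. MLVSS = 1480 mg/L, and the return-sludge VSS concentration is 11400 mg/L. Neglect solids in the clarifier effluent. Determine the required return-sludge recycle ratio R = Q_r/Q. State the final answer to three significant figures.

R ≈ 0.149

Mass balance around the secondary clarifier (neglecting effluent solids): R = X / (X_r − X) = 1480 / (11400 − 1480) = 0.1492.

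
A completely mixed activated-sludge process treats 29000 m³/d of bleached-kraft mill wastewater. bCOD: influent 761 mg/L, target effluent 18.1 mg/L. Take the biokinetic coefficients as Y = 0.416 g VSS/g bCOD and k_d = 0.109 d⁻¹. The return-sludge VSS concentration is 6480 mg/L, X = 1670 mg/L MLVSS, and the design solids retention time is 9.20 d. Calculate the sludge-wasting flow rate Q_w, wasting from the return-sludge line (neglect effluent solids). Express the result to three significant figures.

Q_w ≈ 691 m³/d

From the SRT design equation V = Y Q (S₀−S) θ_c / [X (1 + k_d θ_c)] = 0.416 × 29000 × (761 − 18.1) × 9.20 / [1670 × (1 + 0.109 × 9.20)] = 8.25×10^7 / 3345 = 24652 m³.
Wasting from the return line (neglecting effluent solids): Q_w = V·X / (θ_c·X_r) = 24652 × 1670 / (9.20 × 6480) = 690.6 m³/d.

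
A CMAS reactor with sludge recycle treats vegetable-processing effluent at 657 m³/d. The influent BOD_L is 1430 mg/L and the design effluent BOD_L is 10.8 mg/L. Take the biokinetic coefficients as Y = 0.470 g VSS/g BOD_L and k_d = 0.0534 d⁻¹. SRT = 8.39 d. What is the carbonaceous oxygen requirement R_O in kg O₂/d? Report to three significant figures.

R_O ≈ 503 kg O₂/d

Observed yield with endogenous decay: Y_obs = Y / (1 + k_d·θ_c) = 0.470 / (1 + 0.0534 × 8.39) = 0.470 / 1.448 = 0.3246 g VSS/g BOD_L.
Substrate removed = Q·(S₀ − S) = 657 m³/d × (1430 − 10.8) g/m³ = 9.32×10^5 g/d = 932.4 kg/d.
Net sludge production P_X = 0.3246 × 932.4 = 302.6 kg VSS/d.
Carbonaceous O₂ demand = substrate oxidised − cell-mass equivalent = 932.4 − 1.42 × 302.6 = 502.7 kg O₂/d.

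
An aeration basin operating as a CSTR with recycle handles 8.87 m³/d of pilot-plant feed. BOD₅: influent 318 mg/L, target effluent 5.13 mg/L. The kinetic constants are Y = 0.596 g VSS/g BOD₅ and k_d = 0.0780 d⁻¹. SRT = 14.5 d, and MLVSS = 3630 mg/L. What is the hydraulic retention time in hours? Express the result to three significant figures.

Rearranging the biomass balance for a CMAS with decay, V = Y·Q·ΔS·θ_c / [X·(1+k_d θ_c)] = 0.596 × 8.87 × (318 − 5.13) × 14.5 / [3630 × (1 + 0.0780 × 14.5)] = 2.4×10^4 / 7736 = 3.100 m³.
τ = V/Q = 3.100/8.87 = 0.3495 d, or 8.389 h.

τ ≈ 8.39 h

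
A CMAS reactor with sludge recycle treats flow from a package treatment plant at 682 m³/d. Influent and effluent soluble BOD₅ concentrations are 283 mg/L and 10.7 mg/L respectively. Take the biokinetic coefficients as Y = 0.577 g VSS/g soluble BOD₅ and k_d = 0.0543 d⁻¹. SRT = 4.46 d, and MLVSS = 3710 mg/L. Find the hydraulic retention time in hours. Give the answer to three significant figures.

Rearranging the biomass balance for a CMAS with decay, V = Y·Q·ΔS·θ_c / [X·(1+k_d θ_c)] = 0.577 × 682 × (283 − 10.7) × 4.46 / [3710 × (1 + 0.0543 × 4.46)] = 4.78×10^5 / 4608 = 103.7 m³.
Hydraulic retention time τ = V/Q = 103.7 / 682 = 0.1521 d = 3.649 h.

τ ≈ 3.65 h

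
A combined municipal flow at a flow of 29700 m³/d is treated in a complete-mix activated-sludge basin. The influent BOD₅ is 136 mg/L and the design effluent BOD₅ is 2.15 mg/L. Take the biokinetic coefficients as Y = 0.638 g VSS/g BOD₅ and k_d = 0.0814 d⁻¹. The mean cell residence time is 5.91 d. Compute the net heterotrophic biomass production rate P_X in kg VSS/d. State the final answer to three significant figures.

Observed yield with endogenous decay: Y_obs = Y / (1 + k_d·θ_c) = 0.638 / (1 + 0.0814 × 5.91) = 0.638 / 1.481 = 0.4308 g VSS/g BOD₅.
Mass of BOD₅ removed per day: Q(S₀ − S) = 29700 × 133.8 g/m³ = 3975 kg/d.
P_X = Y_obs · Q(S₀ − S) = 0.4308 × 3975 = 1712 kg VSS/d.

P_X ≈ 1710 kg VSS/d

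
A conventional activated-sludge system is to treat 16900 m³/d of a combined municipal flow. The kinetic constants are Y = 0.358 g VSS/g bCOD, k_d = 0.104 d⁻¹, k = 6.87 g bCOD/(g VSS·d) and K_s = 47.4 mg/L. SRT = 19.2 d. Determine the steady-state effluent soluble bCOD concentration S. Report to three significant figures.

Effluent substrate depends only on kinetics and SRT: S = K_s(1 + k_d θ_c) / [θ_c(Yk − k_d) − 1] = 47.4 × (1 + 0.104 × 19.2) / [19.2 × (0.358 × 6.87 − 0.104) − 1] = 142.0 / 44.22 = 3.212 mg/L.

S ≈ 3.21 mg/L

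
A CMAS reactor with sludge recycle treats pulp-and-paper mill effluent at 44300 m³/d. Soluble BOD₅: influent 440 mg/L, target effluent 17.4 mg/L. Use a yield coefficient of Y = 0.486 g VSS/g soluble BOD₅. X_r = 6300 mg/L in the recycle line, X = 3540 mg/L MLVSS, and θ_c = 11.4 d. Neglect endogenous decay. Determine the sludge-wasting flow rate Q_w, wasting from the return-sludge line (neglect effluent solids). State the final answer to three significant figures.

Q_w ≈ 1440 m³/d

Biomass mass balance (decay neglected): V·X = Y·Q·(S₀ − S)·θ_c, so V = 0.486 × 44300 × (440 − 17.4) × 11.4 / 3540 = 29300 m³.
θ_c = V·X/(Q_w·X_r) when wasting from the recycle, so Q_w = V·X/(θ_c·X_r) = 29300 × 3540 / (11.4 × 6300) = 1444 m³/d.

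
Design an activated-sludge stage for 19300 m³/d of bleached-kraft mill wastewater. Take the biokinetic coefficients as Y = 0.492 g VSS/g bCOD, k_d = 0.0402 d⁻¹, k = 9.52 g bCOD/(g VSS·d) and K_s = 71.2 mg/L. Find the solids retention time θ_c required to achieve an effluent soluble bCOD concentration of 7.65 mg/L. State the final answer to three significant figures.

Specific growth rate at S = 7.65 mg/L: μ = YkS/(K_s+S) = 0.492·9.52·7.65/(71.2+7.65) = 0.4544 d⁻¹.
θ_c = 1/(μ − k_d) = 1/(0.4544 − 0.0402) = 1/0.4142 = 2.414 d.

θ_c ≈ 2.41 d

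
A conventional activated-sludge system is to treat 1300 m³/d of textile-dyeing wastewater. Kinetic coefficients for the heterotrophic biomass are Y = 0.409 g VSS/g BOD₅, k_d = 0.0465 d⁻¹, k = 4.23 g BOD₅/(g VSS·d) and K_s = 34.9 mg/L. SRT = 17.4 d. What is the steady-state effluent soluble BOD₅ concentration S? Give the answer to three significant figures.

Effluent substrate depends only on kinetics and SRT: S = K_s(1 + k_d θ_c) / [θ_c(Yk − k_d) − 1] = 34.9 × (1 + 0.0465 × 17.4) / [17.4 × (0.409 × 4.23 − 0.0465) − 1] = 63.14 / 28.29 = 2.231 mg/L.

S ≈ 2.23 mg/L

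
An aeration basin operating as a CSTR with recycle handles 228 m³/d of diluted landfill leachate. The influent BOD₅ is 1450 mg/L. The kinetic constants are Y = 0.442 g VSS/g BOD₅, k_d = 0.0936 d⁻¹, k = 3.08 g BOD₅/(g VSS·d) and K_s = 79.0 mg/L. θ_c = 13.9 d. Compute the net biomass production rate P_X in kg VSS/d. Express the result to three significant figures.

From the Monod/SRT balance for a CMAS, S = K_s·(1+k_d θ_c)/[θ_c·(Y k − k_d) − 1] = 79.0 × (1 + 0.0936 × 13.9) / [13.9 × (0.442 × 3.08 − 0.0936) − 1] = 181.8 / 16.62 = 10.94 mg/L.
The observed yield is Y_obs = Y/(1 + k_d·θ_c) = 0.442 / (1 + 0.0936 × 13.9) = 0.442 / 2.301 = 0.1921 g VSS per g BOD₅ removed.
ΔS = 1450 − 10.9 = 1439 mg/L, so the substrate removal rate is 228 × 1439/1000 = 328.1 kg BOD₅/d.
So the net sludge growth is P_X = 0.1921 × 328.1 = 63.03 kg VSS/d.

P_X ≈ 63.0 kg VSS/d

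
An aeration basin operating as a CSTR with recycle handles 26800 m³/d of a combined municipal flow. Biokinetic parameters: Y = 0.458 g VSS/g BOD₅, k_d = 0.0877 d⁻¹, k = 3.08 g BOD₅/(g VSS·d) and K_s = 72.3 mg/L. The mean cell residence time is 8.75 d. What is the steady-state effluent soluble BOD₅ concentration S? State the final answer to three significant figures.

Effluent substrate depends only on kinetics and SRT: S = K_s(1 + k_d θ_c) / [θ_c(Yk − k_d) − 1] = 72.3 × (1 + 0.0877 × 8.75) / [8.75 × (0.458 × 3.08 − 0.0877) − 1] = 127.8 / 10.58 = 12.08 mg/L.

S ≈ 12.1 mg/L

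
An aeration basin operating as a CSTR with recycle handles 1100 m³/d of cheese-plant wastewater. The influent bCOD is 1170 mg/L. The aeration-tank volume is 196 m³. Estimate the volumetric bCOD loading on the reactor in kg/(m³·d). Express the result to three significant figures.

L_v = Q S₀ / V = 1100 × 1170 × 10⁻³ / 196.0 = 6.566 kg/(m³·d).

L_v ≈ 6.57 kg bCOD/(m³·d)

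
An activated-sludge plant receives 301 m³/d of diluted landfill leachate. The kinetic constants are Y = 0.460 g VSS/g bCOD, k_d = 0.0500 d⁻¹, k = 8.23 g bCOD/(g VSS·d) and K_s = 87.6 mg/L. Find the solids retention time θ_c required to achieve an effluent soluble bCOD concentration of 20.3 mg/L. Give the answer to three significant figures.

Specific growth rate at S = 20.3 mg/L: μ = YkS/(K_s+S) = 0.460·8.23·20.3/(87.6+20.3) = 0.7122 d⁻¹.
Then 1/θ_c = μ − k_d = 0.7122 − 0.0500 = 0.6622 d⁻¹, giving θ_c = 1.510 d.

θ_c ≈ 1.51 d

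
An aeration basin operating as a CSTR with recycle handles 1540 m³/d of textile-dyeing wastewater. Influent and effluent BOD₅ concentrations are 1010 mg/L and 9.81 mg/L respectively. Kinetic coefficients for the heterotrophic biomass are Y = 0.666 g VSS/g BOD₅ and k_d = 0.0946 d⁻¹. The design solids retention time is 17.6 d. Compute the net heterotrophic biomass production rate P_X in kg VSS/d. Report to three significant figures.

P_X ≈ 385 kg VSS/d

Y_obs = Y / (1 + k_d θ_c) = 0.666 / (1 + 0.0946 × 17.6) = 0.666 / 2.665 = 0.2499.
ΔS = 1010 − 9.81 = 1000 mg/L, so the substrate removal rate is 1540 × 1000/1000 = 1540 kg BOD₅/d.
P_X = Y_obs · Q(S₀ − S) = 0.2499 × 1540 = 384.9 kg VSS/d.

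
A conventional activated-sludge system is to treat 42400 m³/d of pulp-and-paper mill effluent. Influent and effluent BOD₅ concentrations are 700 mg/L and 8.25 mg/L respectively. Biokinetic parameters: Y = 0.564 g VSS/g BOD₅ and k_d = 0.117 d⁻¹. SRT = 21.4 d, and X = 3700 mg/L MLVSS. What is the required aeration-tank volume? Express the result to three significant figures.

Steady-state biomass mass balance: V·X·(1 + k_d·θ_c) = Y·Q·(S₀ − S)·θ_c, so V = 0.564 × 42400 × (700 − 8.25) × 21.4 / [3700 × (1 + 0.117 × 21.4)] = 3.54×10^8 / 12964 = 27307 m³.

V ≈ 27300 m³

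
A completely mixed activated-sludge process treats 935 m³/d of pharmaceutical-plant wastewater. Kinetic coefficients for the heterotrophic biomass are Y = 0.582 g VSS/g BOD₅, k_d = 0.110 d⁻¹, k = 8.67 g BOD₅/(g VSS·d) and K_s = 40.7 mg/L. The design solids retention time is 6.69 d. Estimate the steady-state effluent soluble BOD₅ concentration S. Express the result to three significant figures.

Effluent substrate depends only on kinetics and SRT: S = K_s(1 + k_d θ_c) / [θ_c(Yk − k_d) − 1] = 40.7 × (1 + 0.110 × 6.69) / [6.69 × (0.582 × 8.67 − 0.110) − 1] = 70.65 / 32.02 = 2.206 mg/L.

S ≈ 2.21 mg/L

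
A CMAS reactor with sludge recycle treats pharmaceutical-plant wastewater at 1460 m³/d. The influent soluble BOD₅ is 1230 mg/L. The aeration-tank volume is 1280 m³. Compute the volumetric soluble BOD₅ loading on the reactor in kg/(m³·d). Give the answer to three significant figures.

L_v ≈ 1.40 kg soluble BOD₅/(m³·d)

L_v = Q S₀ / V = 1460 × 1230 × 10⁻³ / 1280 = 1.403 kg/(m³·d).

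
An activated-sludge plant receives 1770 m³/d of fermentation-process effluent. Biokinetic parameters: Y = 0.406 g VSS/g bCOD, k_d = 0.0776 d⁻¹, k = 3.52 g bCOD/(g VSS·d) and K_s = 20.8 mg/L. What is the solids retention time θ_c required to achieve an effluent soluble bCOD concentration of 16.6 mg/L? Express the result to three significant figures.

θ_c ≈ 1.80 d

From 1/θ_c = Y·k·S/(K_s + S) − k_d: Y·k·S/(K_s+S) = 0.406 × 3.52 × 16.6 / (20.8 + 16.6) = 0.6343 d⁻¹.
Then 1/θ_c = μ − k_d = 0.6343 − 0.0776 = 0.5567 d⁻¹, giving θ_c = 1.796 d.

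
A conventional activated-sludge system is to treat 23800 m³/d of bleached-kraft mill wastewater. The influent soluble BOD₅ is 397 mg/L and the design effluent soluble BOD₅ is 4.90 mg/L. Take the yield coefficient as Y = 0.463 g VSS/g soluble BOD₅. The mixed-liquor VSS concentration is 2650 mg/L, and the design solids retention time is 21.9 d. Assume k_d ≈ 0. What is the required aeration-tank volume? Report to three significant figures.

V·X = Y·Q·ΔS·θ_c gives V = 0.463 × 23800 × (397 − 4.90) × 21.9 / 2650 = 35707 m³.

V ≈ 35700 m³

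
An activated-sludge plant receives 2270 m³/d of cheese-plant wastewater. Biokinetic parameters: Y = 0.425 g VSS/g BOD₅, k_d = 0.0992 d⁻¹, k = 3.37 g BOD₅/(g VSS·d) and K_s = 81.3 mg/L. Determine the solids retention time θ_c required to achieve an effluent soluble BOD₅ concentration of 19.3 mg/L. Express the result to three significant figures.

θ_c ≈ 5.70 d

Specific growth rate at S = 19.3 mg/L: μ = YkS/(K_s+S) = 0.425·3.37·19.3/(81.3+19.3) = 0.2748 d⁻¹.
1/θ_c = 0.2748 − 0.0992 = 0.1756 d⁻¹, so θ_c = 5.696 d.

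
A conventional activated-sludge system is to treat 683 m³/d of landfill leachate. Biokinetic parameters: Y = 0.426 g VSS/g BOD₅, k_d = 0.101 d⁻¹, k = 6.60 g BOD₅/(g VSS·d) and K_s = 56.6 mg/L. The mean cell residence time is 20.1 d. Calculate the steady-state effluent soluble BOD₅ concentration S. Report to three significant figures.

From the Monod/SRT balance for a CMAS, S = K_s·(1+k_d θ_c)/[θ_c·(Y k − k_d) − 1] = 56.6 × (1 + 0.101 × 20.1) / [20.1 × (0.426 × 6.60 − 0.101) − 1] = 171.5 / 53.48 = 3.207 mg/L.

S ≈ 3.21 mg/L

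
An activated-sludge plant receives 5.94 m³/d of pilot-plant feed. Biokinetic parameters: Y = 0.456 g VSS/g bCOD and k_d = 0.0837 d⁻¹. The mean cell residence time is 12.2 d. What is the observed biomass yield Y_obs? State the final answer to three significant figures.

The observed yield is Y_obs = Y/(1 + k_d·θ_c) = 0.456 / (1 + 0.0837 × 12.2) = 0.456 / 2.021 = 0.2256 g VSS per g bCOD removed.

Y_obs ≈ 0.226 g VSS/g bCOD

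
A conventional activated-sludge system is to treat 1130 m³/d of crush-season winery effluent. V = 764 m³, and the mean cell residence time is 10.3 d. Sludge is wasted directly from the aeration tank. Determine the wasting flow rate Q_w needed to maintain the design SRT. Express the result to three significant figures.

Q_w ≈ 74.2 m³/d

Wasting from the aeration tank: Q_w = V / θ_c = 764.0 / 10.3 = 74.17 m³/d.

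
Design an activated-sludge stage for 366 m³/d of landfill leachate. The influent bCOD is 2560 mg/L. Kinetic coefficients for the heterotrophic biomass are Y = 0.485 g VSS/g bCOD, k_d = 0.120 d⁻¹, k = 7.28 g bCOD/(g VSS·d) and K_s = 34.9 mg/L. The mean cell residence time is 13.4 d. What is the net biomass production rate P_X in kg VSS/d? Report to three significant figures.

For a completely mixed reactor with recycle the Lawrence–McCarty relation gives S = K_s·(1 + k_d·θ_c) / [θ_c·(Y·k − k_d) − 1] = 34.9 × (1 + 0.120 × 13.4) / [13.4 × (0.485 × 7.28 − 0.120) − 1] = 91.02 / 44.70 = 2.036 mg/L.
Observed yield with endogenous decay: Y_obs = Y / (1 + k_d·θ_c) = 0.485 / (1 + 0.120 × 13.4) = 0.485 / 2.608 = 0.1860 g VSS/g bCOD.
Q·(S₀ − S) = 366 × (2560 − 2.04) × 10⁻³ = 936.2 kg/d removed.
Biomass produced: P_X = Y_obs·Q·ΔS = 0.1860 × 936.2 ≈ 174.1 kg VSS/d.

P_X ≈ 174 kg VSS/d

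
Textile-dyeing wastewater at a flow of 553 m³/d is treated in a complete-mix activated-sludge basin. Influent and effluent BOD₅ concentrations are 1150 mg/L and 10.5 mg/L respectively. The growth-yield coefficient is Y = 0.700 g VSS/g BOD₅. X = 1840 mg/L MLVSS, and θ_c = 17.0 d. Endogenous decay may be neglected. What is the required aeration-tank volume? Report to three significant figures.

V ≈ 4080 m³

V·X = Y·Q·ΔS·θ_c gives V = 0.700 × 553 × (1150 − 10.5) × 17.0 / 1840 = 4075 m³.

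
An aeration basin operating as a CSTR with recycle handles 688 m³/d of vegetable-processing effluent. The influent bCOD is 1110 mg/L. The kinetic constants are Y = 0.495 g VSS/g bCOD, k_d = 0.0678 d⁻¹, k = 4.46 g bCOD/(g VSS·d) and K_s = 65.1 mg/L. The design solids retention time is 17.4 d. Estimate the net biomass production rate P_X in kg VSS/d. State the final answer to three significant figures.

From the Monod/SRT balance for a CMAS, S = K_s·(1+k_d θ_c)/[θ_c·(Y k − k_d) − 1] = 65.1 × (1 + 0.0678 × 17.4) / [17.4 × (0.495 × 4.46 − 0.0678) − 1] = 141.9 / 36.23 = 3.916 mg/L.
Y_obs = Y / (1 + k_d θ_c) = 0.495 / (1 + 0.0678 × 17.4) = 0.495 / 2.180 = 0.2271.
Mass of bCOD removed per day: Q(S₀ − S) = 688 × 1106 g/m³ = 761.0 kg/d.
Biomass produced: P_X = Y_obs·Q·ΔS = 0.2271 × 761.0 ≈ 172.8 kg VSS/d.

P_X ≈ 173 kg VSS/d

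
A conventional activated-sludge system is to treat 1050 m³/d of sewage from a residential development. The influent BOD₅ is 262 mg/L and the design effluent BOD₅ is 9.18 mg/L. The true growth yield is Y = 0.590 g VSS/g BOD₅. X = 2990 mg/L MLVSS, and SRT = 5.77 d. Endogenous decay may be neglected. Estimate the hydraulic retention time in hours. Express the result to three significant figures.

With k_d = 0 the design equation reduces to V = Y Q (S₀−S) θ_c / X = 0.590 × 1050 × (262 − 9.18) × 5.77 / 2990 = 302.2 m³.
τ = V/Q = 302.2/1050 = 0.2879 d, or 6.908 h.

τ ≈ 6.91 h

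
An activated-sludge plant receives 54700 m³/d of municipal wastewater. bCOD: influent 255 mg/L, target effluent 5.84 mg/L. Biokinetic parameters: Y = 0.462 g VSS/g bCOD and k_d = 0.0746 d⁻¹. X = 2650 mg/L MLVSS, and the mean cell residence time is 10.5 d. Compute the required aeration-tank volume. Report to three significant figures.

Steady-state biomass mass balance: V·X·(1 + k_d·θ_c) = Y·Q·(S₀ − S)·θ_c, so V = 0.462 × 54700 × (255 − 5.84) × 10.5 / [2650 × (1 + 0.0746 × 10.5)] = 6.61×10^7 / 4726 = 13990 m³.

V ≈ 14000 m³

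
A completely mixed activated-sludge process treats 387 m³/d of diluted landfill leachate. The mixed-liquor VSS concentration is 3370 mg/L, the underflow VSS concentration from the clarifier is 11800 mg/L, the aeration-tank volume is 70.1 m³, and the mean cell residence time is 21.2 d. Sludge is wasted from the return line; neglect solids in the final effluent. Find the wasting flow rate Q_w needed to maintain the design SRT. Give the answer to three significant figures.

Q_w ≈ 0.944 m³/d

θ_c = V·X/(Q_w·X_r) when wasting from the recycle, so Q_w = V·X/(θ_c·X_r) = 70.10 × 3370 / (21.2 × 11800) = 0.9443 m³/d.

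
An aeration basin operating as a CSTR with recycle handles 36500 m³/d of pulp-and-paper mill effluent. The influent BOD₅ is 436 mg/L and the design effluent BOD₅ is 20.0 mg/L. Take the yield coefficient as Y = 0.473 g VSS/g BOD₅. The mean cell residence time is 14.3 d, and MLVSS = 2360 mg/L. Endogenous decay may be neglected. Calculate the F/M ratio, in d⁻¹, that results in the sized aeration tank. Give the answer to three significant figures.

F/M ≈ 0.155 d⁻¹

V·X = Y·Q·ΔS·θ_c gives V = 0.473 × 36500 × (436 − 20.0) × 14.3 / 2360 = 43518 m³.
Food-to-microorganism ratio F/M = Q S₀ / (V X) = 36500 × 436 / (43518 × 2360) = 0.1550 d⁻¹.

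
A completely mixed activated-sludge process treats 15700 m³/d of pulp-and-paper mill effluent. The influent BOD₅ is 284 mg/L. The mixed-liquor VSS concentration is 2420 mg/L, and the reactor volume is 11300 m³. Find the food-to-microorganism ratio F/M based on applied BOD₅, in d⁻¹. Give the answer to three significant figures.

F/M ≈ 0.163 d⁻¹

F/M = Q·S₀ / (V·X) = 15700 × 284 / (11300 × 2420) = 0.1631 g BOD₅·(g VSS·d)⁻¹.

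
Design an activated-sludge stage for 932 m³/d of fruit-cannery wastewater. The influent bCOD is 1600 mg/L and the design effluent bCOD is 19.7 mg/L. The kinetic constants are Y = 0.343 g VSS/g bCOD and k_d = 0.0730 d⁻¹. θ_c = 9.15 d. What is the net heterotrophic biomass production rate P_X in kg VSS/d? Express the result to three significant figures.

P_X ≈ 303 kg VSS/d

Observed yield with endogenous decay: Y_obs = Y / (1 + k_d·θ_c) = 0.343 / (1 + 0.0730 × 9.15) = 0.343 / 1.668 = 0.2056 g VSS/g bCOD.
Q·(S₀ − S) = 932 × (1600 − 19.7) × 10⁻³ = 1473 kg/d removed.
Biomass produced: P_X = Y_obs·Q·ΔS = 0.2056 × 1473 ≈ 302.9 kg VSS/d.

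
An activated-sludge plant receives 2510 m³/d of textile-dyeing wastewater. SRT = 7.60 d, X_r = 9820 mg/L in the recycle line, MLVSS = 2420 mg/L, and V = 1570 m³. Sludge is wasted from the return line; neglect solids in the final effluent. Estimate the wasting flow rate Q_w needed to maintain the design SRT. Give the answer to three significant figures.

Wasting from the return line (neglecting effluent solids): Q_w = V·X / (θ_c·X_r) = 1570 × 2420 / (7.60 × 9820) = 50.91 m³/d.

Q_w ≈ 50.9 m³/d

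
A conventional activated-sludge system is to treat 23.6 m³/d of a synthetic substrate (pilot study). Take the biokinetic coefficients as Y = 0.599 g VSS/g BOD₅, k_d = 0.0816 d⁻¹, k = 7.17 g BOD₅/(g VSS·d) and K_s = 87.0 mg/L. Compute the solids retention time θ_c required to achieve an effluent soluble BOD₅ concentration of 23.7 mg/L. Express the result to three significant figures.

θ_c ≈ 1.19 d

From 1/θ_c = Y·k·S/(K_s + S) − k_d: Y·k·S/(K_s+S) = 0.599 × 7.17 × 23.7 / (87.0 + 23.7) = 0.9195 d⁻¹.
1/θ_c = 0.9195 − 0.0816 = 0.8379 d⁻¹, so θ_c = 1.193 d.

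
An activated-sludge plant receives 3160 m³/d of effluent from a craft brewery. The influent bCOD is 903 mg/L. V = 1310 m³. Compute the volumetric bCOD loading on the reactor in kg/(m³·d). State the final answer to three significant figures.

Applied bCOD load per unit volume = Q·S₀/V = (3160 × 903/1000)/1310 = 2.178 kg bCOD·m⁻³·d⁻¹.

L_v ≈ 2.18 kg bCOD/(m³·d)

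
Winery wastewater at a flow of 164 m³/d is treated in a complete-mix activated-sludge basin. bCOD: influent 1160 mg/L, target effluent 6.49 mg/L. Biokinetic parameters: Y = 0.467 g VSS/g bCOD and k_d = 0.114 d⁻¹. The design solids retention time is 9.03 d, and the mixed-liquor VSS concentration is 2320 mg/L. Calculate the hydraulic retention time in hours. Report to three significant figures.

τ ≈ 24.8 h

Rearranging the biomass balance for a CMAS with decay, V = Y·Q·ΔS·θ_c / [X·(1+k_d θ_c)] = 0.467 × 164 × (1160 − 6.49) × 9.03 / [2320 × (1 + 0.114 × 9.03)] = 7.98×10^5 / 4708 = 169.4 m³.
τ = V/Q = 169.4/164 = 1.033 d, or 24.80 h.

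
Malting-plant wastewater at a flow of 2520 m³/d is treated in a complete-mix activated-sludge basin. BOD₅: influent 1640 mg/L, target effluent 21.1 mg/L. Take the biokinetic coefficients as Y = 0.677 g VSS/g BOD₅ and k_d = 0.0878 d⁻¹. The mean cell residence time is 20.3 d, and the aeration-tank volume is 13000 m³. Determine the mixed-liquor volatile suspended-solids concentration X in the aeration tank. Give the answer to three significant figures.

X ≈ 1550 mg/L

Solving the biomass balance for X: X = Y Q (S₀−S) θ_c / [V (1+k_d θ_c)] = 0.677 × 2520 × (1640 − 21.1) × 20.3 / [13000 × (1 + 0.0878 × 20.3)] = 1550 mg/L.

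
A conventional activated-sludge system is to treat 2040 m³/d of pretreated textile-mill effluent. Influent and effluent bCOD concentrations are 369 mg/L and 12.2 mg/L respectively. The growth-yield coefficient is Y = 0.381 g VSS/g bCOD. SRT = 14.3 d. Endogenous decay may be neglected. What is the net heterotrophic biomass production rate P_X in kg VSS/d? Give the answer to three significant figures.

P_X ≈ 277 kg VSS/d

With endogenous decay neglected, the observed yield equals the true yield: Y_obs = Y = 0.381 g VSS/g bCOD.
ΔS = 369 − 12.2 = 356.8 mg/L, so the substrate removal rate is 2040 × 356.8/1000 = 727.9 kg bCOD/d.
So the net sludge growth is P_X = 0.3810 × 727.9 = 277.3 kg VSS/d.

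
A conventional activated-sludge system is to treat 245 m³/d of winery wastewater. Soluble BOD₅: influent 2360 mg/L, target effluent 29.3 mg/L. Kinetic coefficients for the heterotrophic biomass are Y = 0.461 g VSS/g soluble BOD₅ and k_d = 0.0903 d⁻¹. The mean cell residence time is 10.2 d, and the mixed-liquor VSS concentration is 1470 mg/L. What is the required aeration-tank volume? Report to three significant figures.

V ≈ 951 m³

Steady-state biomass mass balance: V·X·(1 + k_d·θ_c) = Y·Q·(S₀ − S)·θ_c, so V = 0.461 × 245 × (2360 − 29.3) × 10.2 / [1470 × (1 + 0.0903 × 10.2)] = 2.69×10^6 / 2824 = 950.8 m³.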